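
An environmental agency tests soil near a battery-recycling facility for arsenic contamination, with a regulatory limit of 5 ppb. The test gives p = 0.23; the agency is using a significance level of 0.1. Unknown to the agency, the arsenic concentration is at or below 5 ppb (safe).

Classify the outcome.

Neither — the decision is correct.

The conventional null hypothesis is that the arsenic concentration is at or below 5 ppb (safe).
Since p = 0.23 ≥ α = 0.1, H₀ is not rejected.
H₀ is true (actually the arsenic concentration is at or below 5 ppb (safe)).
The decision matches the true state — no error.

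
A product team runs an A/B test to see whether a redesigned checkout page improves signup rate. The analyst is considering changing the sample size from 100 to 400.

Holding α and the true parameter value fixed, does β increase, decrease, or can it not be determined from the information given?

It decreases.

Increasing n separates the H₀ and Ha sampling distributions, so under Ha fewer outcomes land in the acceptance region.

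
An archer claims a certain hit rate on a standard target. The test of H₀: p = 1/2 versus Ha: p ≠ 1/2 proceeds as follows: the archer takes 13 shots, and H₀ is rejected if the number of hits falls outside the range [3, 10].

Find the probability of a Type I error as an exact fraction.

The significance level is the null-hypothesis probability of the rejection region {≤2} ∪ {≥11}.
By symmetry, α = 2·P(K ≤ 2) = 2·(1 + 13 + 78)/8192 = 184/8192 = 23/1024.

23/1024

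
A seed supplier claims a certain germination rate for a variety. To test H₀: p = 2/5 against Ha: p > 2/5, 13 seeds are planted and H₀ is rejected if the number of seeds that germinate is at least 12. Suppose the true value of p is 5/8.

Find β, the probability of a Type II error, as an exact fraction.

134753406597/137438953472

Under the alternative p = 5/8, S ~ Binomial(13, 5/8); β is the probability the test does not reject, P(S < 12).
Adding the binomial probabilities P(S=0)+…+P(S=11) at p = 5/8 gives 134753406597/137438953472.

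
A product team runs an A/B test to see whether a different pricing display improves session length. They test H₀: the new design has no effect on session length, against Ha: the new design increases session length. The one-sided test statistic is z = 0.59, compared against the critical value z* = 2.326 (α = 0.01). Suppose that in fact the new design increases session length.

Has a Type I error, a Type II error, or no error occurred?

Since z = 0.59 ≤ z* = 2.326, H₀ is not rejected.
H₀ is false (actually the new design increases session length).
Failing to reject a false H₀ is a Type II error.

Type II error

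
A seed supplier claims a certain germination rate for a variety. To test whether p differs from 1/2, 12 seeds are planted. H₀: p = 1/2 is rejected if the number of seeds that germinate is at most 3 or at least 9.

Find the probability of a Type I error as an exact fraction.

The significance level is the null-hypothesis probability of the rejection region {≤3} ∪ {≥9}.
Each tail has probability (1 + 12 + 66 + 220)/4096; doubling gives α = 598/4096 = 299/2048.

299/2048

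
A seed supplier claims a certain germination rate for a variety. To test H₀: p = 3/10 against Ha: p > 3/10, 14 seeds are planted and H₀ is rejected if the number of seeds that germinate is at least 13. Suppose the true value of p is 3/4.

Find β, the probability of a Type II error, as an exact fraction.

241331965/268435456

Under the alternative p = 3/4, X ~ Binomial(14, 3/4); β is the probability the test does not reject, P(X < 13).
Equivalently, β = 1 − P(X ≥ 13) = 241331965/268435456.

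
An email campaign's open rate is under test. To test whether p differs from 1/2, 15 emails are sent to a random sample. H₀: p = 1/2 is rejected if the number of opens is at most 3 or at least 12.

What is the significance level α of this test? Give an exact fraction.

9/256

The significance level is the null-hypothesis probability of the rejection region {≤3} ∪ {≥12}.
The two tails are symmetric, so α = 2·(1 + 15 + 105 + 455)/2^15 = 1152/32768 = 9/256.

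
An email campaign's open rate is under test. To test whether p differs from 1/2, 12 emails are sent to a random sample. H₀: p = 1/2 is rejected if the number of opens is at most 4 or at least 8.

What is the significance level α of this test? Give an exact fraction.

The significance level is the null-hypothesis probability of the rejection region {≤4} ∪ {≥8}.
Each tail has probability (1 + 12 + 66 + 220 + 495)/4096; doubling gives α = 1588/4096 = 397/1024.

397/1024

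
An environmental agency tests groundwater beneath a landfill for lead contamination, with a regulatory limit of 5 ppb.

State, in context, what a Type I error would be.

A Type I error would mean concluding that the lead concentration exceeds 5 ppb when in fact the lead concentration is at or below 5 ppb (safe).

With the conventional null hypothesis that the lead concentration is at or below 5 ppb (safe):
A Type I error is rejecting H₀ when H₀ is true.
Here that means declaring the site contaminated and ordering remediation when actually the lead concentration is at or below 5 ppb (safe).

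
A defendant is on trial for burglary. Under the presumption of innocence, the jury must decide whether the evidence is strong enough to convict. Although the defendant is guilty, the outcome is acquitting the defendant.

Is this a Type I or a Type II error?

Type II error

The null hypothesis here is that the defendant is innocent.
'Acquitting the defendant' corresponds to failing to reject H₀.
H₀ was not rejected but H₀ is false — a Type II error (false negative).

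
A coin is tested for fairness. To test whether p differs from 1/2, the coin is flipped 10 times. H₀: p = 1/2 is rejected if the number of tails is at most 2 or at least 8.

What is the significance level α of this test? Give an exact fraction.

7/64

α = P(X ≤ 2 or X ≥ 8 | p = 1/2), X ~ Binomial(10, 1/2).
By symmetry, α = 2·P(X ≤ 2) = 2·(1 + 10 + 45)/1024 = 112/1024 = 7/64.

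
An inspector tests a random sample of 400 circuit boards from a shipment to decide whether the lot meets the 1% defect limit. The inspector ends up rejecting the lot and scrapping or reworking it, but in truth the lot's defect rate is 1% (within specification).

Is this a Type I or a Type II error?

The null hypothesis here is that the lot's defect rate is 1% (within specification).
'Rejecting the lot and scrapping or reworking it' corresponds to rejecting H₀.
H₀ was rejected but H₀ is true — a Type I error (false positive).

Type I error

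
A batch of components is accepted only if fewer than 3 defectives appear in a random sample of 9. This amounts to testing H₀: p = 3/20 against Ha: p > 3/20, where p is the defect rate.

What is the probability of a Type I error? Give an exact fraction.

Under H₀, X ~ Binomial(9, 3/20); the Type I error rate is P(X ≥ 3).
Computing the lower-tail complement: 1 − 27492691091/32000000000 = 4507308909/32000000000.

4507308909/32000000000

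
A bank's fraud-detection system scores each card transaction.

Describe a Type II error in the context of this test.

A Type II error would mean concluding that the transaction is legitimate (or at least failing to establish that the transaction is fraudulent) when in fact the transaction is fraudulent.

With the conventional null hypothesis that the transaction is legitimate:
A Type II error is failing to reject H₀ when H₀ is false.
Here that means approving the transaction when actually the transaction is fraudulent.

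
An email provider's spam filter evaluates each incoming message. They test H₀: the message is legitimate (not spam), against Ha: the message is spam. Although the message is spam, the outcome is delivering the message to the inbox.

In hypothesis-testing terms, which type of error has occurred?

Type II error

'Delivering the message to the inbox' corresponds to failing to reject H₀.
H₀ was not rejected but H₀ is false — a Type II error (false negative).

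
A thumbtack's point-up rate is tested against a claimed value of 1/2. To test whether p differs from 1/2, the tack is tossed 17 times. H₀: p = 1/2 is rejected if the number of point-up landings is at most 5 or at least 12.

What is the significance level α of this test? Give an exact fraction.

α = P(X ≤ 5 or X ≥ 12 | p = 1/2), X ~ Binomial(17, 1/2).
The two tails are symmetric, so α = 2·(1 + 17 + 136 + 680 + 2380 + 6188)/2^17 = 18804/131072 = 4701/32768.

4701/32768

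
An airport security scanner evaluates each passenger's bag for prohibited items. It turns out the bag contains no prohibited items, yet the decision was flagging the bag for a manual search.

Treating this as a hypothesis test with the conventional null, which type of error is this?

The null hypothesis here is that the bag contains no prohibited items.
'Flagging the bag for a manual search' corresponds to rejecting H₀.
H₀ was rejected but H₀ is true — a Type I error (false positive).

Type I error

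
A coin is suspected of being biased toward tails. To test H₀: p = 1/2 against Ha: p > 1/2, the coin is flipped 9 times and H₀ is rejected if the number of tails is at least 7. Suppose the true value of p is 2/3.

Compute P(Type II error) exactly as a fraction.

12259/19683

β = P(fail to reject H₀ | Ha true) = P(Y ≤ 6 | p = 2/3), Y ~ Binomial(9, 2/3).
Summing C(9,j)·(2/3)^j·(1/3)^{9-j} for j = 0..6 gives 12259/19683.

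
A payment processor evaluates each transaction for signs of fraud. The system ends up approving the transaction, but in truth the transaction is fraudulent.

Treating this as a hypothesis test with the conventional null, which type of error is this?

The null hypothesis here is that the transaction is legitimate.
'Approving the transaction' corresponds to failing to reject H₀.
H₀ was not rejected but H₀ is false — a Type II error (false negative).

Type II error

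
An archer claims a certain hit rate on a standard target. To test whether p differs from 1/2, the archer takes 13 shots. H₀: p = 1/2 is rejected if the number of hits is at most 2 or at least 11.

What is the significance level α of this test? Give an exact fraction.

α = P(S ≤ 2 or S ≥ 11 | p = 1/2), S ~ Binomial(13, 1/2).
By symmetry, α = 2·P(S ≤ 2) = 2·(1 + 13 + 78)/8192 = 184/8192 = 23/1024.

23/1024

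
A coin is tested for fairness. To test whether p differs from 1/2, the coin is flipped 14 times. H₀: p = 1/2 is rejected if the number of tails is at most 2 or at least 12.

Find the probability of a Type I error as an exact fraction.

α = P(X ≤ 2 or X ≥ 12 | p = 1/2), X ~ Binomial(14, 1/2).
The two tails are symmetric, so α = 2·(1 + 14 + 91)/2^14 = 212/16384 = 53/4096.

53/4096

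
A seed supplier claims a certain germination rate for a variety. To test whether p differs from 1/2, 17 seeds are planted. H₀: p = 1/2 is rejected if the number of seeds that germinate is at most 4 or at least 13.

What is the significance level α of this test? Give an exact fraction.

α = P(S ≤ 4 or S ≥ 13 | p = 1/2), S ~ Binomial(17, 1/2).
The two tails are symmetric, so α = 2·(1 + 17 + 136 + 680 + 2380)/2^17 = 6428/131072 = 1607/32768.

1607/32768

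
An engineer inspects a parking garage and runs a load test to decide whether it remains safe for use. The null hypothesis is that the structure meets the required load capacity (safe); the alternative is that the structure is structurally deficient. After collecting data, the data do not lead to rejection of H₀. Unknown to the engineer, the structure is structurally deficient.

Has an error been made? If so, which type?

Type II error

H₀ was not rejected, but H₀ is actually false.
Failing to reject a false null hypothesis is a Type II error (false negative).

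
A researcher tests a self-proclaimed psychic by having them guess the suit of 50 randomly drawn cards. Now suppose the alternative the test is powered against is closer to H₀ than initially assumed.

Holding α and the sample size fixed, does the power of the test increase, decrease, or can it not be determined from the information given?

A smaller true effect puts the Ha sampling distribution closer to H₀, so more of it falls in the non-rejection region.
Since power = 1 − β and β increases, power decreases.

It decreases.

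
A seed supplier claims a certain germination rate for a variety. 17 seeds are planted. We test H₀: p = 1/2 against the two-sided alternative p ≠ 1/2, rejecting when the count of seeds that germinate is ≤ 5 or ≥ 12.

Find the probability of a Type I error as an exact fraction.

4701/32768

α = P(K ≤ 5 or K ≥ 12 | p = 1/2), K ~ Binomial(17, 1/2).
By symmetry, α = 2·P(K ≤ 5) = 2·(1 + 17 + 136 + 680 + 2380 + 6188)/131072 = 18804/131072 = 4701/32768.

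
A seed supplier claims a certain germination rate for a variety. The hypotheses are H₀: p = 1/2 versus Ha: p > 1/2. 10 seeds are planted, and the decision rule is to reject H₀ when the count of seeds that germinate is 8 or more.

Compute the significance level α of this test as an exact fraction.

Under H₀, K ~ Binomial(10, 1/2), and α = P(K ≥ 8).
That's C(10,8) + C(10,9) + C(10,10) over 2^10, i.e. (45 + 10 + 1)/1024 = 56/1024 = 7/128.

7/128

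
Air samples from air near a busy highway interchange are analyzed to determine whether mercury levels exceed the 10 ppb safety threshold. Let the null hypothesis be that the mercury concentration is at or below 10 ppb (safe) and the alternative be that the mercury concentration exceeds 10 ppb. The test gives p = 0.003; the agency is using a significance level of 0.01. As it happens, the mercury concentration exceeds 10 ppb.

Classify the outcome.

Since p = 0.003 < α = 0.01, H₀ is rejected.
H₀ is false (actually the mercury concentration exceeds 10 ppb).
The decision matches the true state — no error.

Neither — the decision is correct.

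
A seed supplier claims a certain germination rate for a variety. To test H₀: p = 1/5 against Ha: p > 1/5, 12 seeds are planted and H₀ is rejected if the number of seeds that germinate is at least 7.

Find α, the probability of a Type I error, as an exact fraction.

952913/244140625

The Type I error probability is α = P(Y ≥ 7) computed under H₀, where Y ~ Binomial(12, 1/5).
Adding the binomial terms for j = 7 through 12 with p = 1/5 yields 952913/244140625.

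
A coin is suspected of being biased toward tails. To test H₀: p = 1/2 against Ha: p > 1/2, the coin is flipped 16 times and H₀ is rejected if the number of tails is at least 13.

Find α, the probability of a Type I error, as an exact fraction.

The Type I error probability is α = P(K ≥ 13) computed under H₀, where K ~ Binomial(16, 1/2).
That's C(16,13) + C(16,14) + C(16,15) + C(16,16) over 2^16, i.e. (560 + 120 + 16 + 1)/65536 = 697/65536.

697/65536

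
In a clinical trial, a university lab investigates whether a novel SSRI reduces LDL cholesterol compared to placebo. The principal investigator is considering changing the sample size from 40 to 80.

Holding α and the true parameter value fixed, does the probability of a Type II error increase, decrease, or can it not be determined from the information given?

It decreases.

More data shrinks sampling variability; the test statistic under Ha concentrates further from the null value, making rejection more likely.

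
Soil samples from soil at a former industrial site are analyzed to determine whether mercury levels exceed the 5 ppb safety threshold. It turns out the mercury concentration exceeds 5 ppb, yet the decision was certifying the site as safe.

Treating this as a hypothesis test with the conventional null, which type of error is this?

Type II error

The null hypothesis here is that the mercury concentration is at or below 5 ppb (safe).
'Certifying the site as safe' corresponds to failing to reject H₀.
H₀ was not rejected but H₀ is false — a Type II error (false negative).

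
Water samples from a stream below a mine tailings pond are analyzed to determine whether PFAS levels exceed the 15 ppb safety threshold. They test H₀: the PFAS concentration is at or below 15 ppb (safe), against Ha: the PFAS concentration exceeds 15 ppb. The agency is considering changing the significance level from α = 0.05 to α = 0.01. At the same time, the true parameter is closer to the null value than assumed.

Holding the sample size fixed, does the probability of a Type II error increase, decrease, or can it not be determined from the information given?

Lowering α raises the bar for rejection; under Ha, the test now fails to reject on outcomes it previously would have rejected. When the true parameter is near the null value, the test has a harder time distinguishing Ha from H₀. Both changes push β in the same direction.

It increases.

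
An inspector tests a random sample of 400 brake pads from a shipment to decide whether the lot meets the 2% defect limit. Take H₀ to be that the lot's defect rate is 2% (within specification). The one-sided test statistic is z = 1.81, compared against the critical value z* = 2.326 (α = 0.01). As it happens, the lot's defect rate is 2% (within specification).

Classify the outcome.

Since z = 1.81 ≤ z* = 2.326, H₀ is not rejected.
H₀ is true (actually the lot's defect rate is 2% (within specification)).
The decision matches the true state — no error.

No error (correct decision).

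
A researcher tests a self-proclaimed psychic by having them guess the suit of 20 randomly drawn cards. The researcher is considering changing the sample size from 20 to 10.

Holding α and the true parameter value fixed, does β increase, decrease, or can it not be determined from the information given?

Reducing n widens both sampling distributions, so the test has less ability to distinguish Ha from H₀.

It increases.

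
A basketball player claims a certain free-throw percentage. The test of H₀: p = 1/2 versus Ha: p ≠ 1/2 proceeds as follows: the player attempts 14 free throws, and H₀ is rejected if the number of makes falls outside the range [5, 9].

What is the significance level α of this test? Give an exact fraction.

1471/8192

Under H₀, Y ~ Binomial(14, 1/2); α is the probability of landing in either tail, P(Y ≤ 4) + P(Y ≥ 10).
By symmetry, α = 2·P(Y ≤ 4) = 2·(1 + 14 + 91 + 364 + 1001)/16384 = 2942/16384 = 1471/8192.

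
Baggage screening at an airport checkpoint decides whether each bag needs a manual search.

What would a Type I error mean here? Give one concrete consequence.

With the conventional null hypothesis that the bag contains no prohibited items:
A Type I error is rejecting H₀ when H₀ is true.
Here that means flagging the bag for a manual search when actually the bag contains no prohibited items.

A Type I error would mean concluding that the bag contains a prohibited item when in fact the bag contains no prohibited items. Consequence: a harmless bag is searched, delaying the passenger.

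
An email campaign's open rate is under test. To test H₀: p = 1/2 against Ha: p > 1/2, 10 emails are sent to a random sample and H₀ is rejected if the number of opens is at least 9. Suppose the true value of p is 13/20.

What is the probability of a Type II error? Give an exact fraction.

A Type II error is failing to reject when Ha holds: with p = 13/20, β = P(S ≤ 8).
Equivalently, β = 1 − P(S ≥ 9) = 9359826552041/10240000000000.

9359826552041/10240000000000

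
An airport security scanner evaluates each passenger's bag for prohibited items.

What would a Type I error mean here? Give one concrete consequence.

A Type I error would mean concluding that the bag contains a prohibited item when in fact the bag contains no prohibited items. Consequence: a harmless bag is searched, delaying the passenger.

With the conventional null hypothesis that the bag contains no prohibited items:
A Type I error is rejecting H₀ when H₀ is true.
Here that means flagging the bag for a manual search when actually the bag contains no prohibited items.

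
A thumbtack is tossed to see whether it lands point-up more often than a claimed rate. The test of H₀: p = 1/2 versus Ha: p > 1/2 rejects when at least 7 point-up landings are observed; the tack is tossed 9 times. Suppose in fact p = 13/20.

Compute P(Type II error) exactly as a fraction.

5301813769/8000000000

β = P(fail to reject H₀ | Ha true) = P(S ≤ 6 | p = 13/20), S ~ Binomial(9, 13/20).
Adding the binomial probabilities P(S=0)+…+P(S=6) at p = 13/20 gives 5301813769/8000000000.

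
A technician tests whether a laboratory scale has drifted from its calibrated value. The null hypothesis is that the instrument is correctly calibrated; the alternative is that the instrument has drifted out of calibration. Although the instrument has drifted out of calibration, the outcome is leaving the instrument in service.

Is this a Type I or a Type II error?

'Leaving the instrument in service' corresponds to failing to reject H₀.
H₀ was not rejected but H₀ is false — a Type II error (false negative).

Type II error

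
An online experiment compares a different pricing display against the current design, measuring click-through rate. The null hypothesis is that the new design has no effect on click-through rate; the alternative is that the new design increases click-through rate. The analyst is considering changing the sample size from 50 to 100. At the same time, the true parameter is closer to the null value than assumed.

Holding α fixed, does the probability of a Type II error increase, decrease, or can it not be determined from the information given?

The first change alone would make β decrease; the second alone would make β increase. Which effect dominates depends on the magnitudes, which are not given.

Cannot be determined from the information given.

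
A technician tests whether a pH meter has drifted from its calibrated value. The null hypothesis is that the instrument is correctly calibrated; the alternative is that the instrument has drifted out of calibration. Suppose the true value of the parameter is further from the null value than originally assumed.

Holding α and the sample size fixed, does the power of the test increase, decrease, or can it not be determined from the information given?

It increases.

The further the true parameter sits from the null value, the more of the Ha sampling distribution falls in the rejection region.
Since power = 1 − β and β decreases, power increases.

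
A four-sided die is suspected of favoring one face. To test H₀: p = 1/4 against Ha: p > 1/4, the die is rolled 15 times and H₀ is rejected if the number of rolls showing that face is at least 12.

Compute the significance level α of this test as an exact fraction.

3319/268435456

α = P(reject H₀ | H₀ true) = P(X ≥ 12 | p = 1/4), with X ~ Binomial(15, 1/4).
P(X ≥ 12) = Σ_{j=12}^{15} C(15,j)·(1/4)^j·(3/4)^{15-j} = 3319/268435456.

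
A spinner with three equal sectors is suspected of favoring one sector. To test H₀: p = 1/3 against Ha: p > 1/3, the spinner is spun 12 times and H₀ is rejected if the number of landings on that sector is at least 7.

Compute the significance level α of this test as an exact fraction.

The Type I error probability is α = P(Y ≥ 7) computed under H₀, where Y ~ Binomial(12, 1/3).
Adding the binomial terms for j = 7 through 12 with p = 1/3 yields 11771/177147.

11771/177147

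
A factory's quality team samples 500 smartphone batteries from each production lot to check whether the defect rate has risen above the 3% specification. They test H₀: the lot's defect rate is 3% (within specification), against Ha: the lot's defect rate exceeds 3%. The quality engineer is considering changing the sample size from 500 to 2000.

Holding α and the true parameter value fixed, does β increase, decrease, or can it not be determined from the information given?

A larger sample reduces the standard error, pulling the sampling distribution under Ha further from the non-rejection region.

It decreases.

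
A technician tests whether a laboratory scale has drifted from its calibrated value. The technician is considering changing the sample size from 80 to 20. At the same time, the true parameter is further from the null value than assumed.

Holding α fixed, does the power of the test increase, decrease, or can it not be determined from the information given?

Cannot be determined from the information given.

The first change alone would make β increase; the second alone would make β decrease. Which effect dominates depends on the magnitudes, which are not given.
Since power = 1 − β, the effect on power is likewise indeterminate.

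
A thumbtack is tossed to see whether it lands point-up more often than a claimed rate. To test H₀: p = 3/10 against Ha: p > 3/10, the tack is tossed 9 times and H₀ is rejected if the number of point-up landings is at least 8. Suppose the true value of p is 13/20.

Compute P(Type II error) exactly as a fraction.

112501116301/128000000000

β = P(fail to reject H₀ | Ha true) = P(S ≤ 7 | p = 13/20), S ~ Binomial(9, 13/20).
Equivalently, β = 1 − P(S ≥ 8) = 112501116301/128000000000.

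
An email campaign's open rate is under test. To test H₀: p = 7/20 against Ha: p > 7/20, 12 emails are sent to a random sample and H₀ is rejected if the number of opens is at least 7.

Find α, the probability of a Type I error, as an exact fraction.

α = P(reject H₀ | H₀ true) = P(S ≥ 7 | p = 7/20), with S ~ Binomial(12, 7/20).
P(S ≥ 7) = Σ_{j=7}^{12} C(12,j)·(7/20)^j·(13/20)^{12-j} = 173326469368969/2048000000000000.

173326469368969/2048000000000000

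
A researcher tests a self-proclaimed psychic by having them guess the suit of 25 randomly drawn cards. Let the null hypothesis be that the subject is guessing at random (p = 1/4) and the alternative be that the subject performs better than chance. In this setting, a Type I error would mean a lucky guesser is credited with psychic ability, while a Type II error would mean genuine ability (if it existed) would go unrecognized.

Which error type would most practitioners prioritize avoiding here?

The Type I consequence (a lucky guesser is credited with psychic ability) is more severe than the Type II consequence (genuine ability (if it existed) would go unrecognized).

Type I error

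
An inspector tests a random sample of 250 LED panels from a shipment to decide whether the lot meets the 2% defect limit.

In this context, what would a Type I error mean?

With the conventional null hypothesis that the lot's defect rate is 2% (within specification):
A Type I error is rejecting H₀ when H₀ is true.
Here that means rejecting the lot and scrapping or reworking it when actually the lot's defect rate is 2% (within specification).

A Type I error would mean concluding that the lot's defect rate exceeds 2% when in fact the lot's defect rate is 2% (within specification).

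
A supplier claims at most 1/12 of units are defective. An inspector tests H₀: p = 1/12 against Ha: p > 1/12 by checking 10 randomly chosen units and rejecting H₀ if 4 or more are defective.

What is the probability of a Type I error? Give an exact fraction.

The significance level is the probability, assuming p = 1/12, of seeing 4 or more defectives in 10 draws.
Via the complement, α = 1 − Σ_{j=0}^{3} C(10,j)(1/12)^j(11/12)^{10-j} = 34654379/5159780352.

34654379/5159780352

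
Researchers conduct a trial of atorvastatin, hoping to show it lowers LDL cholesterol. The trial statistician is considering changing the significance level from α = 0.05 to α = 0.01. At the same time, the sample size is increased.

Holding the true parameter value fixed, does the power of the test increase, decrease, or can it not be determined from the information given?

The first change alone would make β increase; the second alone would make β decrease. Which effect dominates depends on the magnitudes, which are not given.
Since power = 1 − β, the effect on power is likewise indeterminate.

Cannot be determined from the information given.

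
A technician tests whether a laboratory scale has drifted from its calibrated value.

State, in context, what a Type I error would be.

With the conventional null hypothesis that the instrument is correctly calibrated:
A Type I error is rejecting H₀ when H₀ is true.
Here that means pulling the instrument for recalibration when actually the instrument is correctly calibrated.

A Type I error would mean concluding that the instrument has drifted out of calibration when in fact the instrument is correctly calibrated.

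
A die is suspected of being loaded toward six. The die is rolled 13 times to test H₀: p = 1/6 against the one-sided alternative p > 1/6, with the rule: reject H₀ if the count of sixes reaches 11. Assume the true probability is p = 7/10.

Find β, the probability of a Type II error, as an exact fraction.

7788298257/9765625000

β = P(fail to reject H₀ | Ha true) = P(K ≤ 10 | p = 7/10), K ~ Binomial(13, 7/10).
Summing C(13,j)·(7/10)^j·(3/10)^{13-j} for j = 0..10 gives 7788298257/9765625000.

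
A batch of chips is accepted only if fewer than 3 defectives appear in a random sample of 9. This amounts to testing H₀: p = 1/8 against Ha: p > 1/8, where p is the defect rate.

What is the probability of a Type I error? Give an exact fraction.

3083341/33554432

Under H₀, Y ~ Binomial(9, 1/8); the Type I error rate is P(Y ≥ 3).
Computing the lower-tail complement: 1 − 30471091/33554432 = 3083341/33554432.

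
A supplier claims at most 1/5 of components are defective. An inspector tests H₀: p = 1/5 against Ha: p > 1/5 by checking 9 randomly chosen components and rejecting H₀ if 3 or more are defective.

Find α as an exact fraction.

511333/1953125

Under H₀, X ~ Binomial(9, 1/5); the Type I error rate is P(X ≥ 3).
Via the complement, α = 1 − Σ_{j=0}^{2} C(9,j)(1/5)^j(4/5)^{9-j} = 511333/1953125.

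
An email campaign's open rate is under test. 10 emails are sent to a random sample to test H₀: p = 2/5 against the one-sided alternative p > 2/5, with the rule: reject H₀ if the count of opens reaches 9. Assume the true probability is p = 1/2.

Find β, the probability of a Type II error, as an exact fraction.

1013/1024

Under the alternative p = 1/2, Y ~ Binomial(10, 1/2); β is the probability the test does not reject, P(Y < 9).
Equivalently, β = 1 − P(Y ≥ 9) = 1013/1024.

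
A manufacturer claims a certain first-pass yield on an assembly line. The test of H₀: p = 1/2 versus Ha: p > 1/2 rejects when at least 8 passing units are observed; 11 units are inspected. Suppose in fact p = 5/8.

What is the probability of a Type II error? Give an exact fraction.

688976199/1073741824

A Type II error is failing to reject when Ha holds: with p = 5/8, β = P(S ≤ 7).
Summing C(11,j)·(5/8)^j·(3/8)^{11-j} for j = 0..7 gives 688976199/1073741824.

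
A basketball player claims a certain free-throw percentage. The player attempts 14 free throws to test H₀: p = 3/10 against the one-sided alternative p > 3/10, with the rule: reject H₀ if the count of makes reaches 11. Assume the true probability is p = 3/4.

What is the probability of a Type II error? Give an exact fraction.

Under the alternative p = 3/4, X ~ Binomial(14, 3/4); β is the probability the test does not reject, P(X < 11).
Adding the binomial probabilities P(X=0)+…+P(X=10) at p = 3/4 gives 64244663/134217728.

64244663/134217728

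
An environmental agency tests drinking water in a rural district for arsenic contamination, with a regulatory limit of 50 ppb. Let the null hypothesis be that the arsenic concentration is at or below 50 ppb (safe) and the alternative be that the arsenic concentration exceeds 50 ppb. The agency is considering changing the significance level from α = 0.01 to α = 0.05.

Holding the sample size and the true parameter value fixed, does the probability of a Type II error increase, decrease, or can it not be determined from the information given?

It decreases.

Relaxing α lowers the evidence threshold; under Ha, outcomes that previously fell short now trigger rejection.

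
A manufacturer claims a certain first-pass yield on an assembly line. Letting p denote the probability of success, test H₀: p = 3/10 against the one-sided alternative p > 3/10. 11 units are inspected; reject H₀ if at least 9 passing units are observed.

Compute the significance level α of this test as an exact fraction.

11553921/20000000000

Under H₀, X ~ Binomial(11, 3/10), and α = P(X ≥ 9).
P(X ≥ 9) = Σ_{j=9}^{11} C(11,j)·(3/10)^j·(7/10)^{11-j} = 11553921/20000000000.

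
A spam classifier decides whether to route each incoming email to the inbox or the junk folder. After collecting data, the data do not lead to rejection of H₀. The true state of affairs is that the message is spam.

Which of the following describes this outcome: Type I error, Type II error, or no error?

Type II error

The conventional null hypothesis here is that the message is legitimate (not spam).
H₀ was not rejected, but H₀ is actually false.
Failing to reject a false null hypothesis is a Type II error (false negative).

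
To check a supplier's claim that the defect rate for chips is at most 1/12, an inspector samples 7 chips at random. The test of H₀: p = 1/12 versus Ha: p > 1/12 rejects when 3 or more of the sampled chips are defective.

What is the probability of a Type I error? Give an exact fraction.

The significance level is the probability, assuming p = 1/12, of seeing 3 or more defectives in 7 draws.
Computing the lower-tail complement: 1 − 11756723/11943936 = 187213/11943936.

187213/11943936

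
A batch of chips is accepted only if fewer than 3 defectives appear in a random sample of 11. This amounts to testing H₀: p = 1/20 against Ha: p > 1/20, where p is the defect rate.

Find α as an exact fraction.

4992302221/327680000000

Under H₀, Y ~ Binomial(11, 1/20); the Type I error rate is P(Y ≥ 3).
Computing the lower-tail complement: 1 − 322687697779/327680000000 = 4992302221/327680000000.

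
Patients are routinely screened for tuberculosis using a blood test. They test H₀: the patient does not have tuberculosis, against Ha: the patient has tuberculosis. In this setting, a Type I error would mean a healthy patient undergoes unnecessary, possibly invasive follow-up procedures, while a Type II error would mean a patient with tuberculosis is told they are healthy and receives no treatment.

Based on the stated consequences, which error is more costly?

The Type II consequence (a patient with tuberculosis is told they are healthy and receives no treatment) is more severe than the Type I consequence (a healthy patient undergoes unnecessary, possibly invasive follow-up procedures).

Type II error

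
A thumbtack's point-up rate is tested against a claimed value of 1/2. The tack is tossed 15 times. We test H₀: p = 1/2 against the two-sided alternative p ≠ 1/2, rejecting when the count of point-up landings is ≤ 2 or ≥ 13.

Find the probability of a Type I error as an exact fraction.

121/16384

α = P(X ≤ 2 or X ≥ 13 | p = 1/2), X ~ Binomial(15, 1/2).
Each tail has probability (1 + 15 + 105)/32768; doubling gives α = 242/32768 = 121/16384.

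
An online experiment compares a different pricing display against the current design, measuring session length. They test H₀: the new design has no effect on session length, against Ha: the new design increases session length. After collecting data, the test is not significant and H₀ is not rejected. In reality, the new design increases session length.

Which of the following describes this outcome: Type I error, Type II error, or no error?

H₀ was not rejected, but H₀ is actually false.
Failing to reject a false null hypothesis is a Type II error (false negative).

Type II error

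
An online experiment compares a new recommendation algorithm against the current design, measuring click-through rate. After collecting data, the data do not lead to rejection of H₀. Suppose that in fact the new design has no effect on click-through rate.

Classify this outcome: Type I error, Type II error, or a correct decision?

The conventional null hypothesis here is that the new design has no effect on click-through rate.
The test retained a true H₀ — the decision matches the true state.

Neither — the decision is correct.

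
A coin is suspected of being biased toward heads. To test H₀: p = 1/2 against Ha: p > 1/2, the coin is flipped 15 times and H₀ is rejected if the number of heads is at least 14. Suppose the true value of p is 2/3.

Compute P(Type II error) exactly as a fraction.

14070379/14348907

Under the alternative p = 2/3, X ~ Binomial(15, 2/3); β is the probability the test does not reject, P(X < 14).
Adding the binomial probabilities P(X=0)+…+P(X=13) at p = 2/3 gives 14070379/14348907.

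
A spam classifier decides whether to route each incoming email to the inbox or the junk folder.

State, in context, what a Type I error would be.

A Type I error would mean concluding that the message is spam when in fact the message is legitimate (not spam).

With the conventional null hypothesis that the message is legitimate (not spam):
A Type I error is rejecting H₀ when H₀ is true.
Here that means sending the message to the spam folder when actually the message is legitimate (not spam).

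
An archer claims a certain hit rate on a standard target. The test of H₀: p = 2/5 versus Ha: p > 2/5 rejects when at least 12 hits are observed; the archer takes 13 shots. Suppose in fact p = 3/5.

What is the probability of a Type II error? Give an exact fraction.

1205291336/1220703125

A Type II error is failing to reject when Ha holds: with p = 3/5, β = P(X ≤ 11).
Equivalently, β = 1 − P(X ≥ 12) = 1205291336/1220703125.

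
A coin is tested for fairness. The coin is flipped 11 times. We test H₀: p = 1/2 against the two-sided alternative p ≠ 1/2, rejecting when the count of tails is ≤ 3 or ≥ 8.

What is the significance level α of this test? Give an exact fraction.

α = P(Y ≤ 3 or Y ≥ 8 | p = 1/2), Y ~ Binomial(11, 1/2).
By symmetry, α = 2·P(Y ≤ 3) = 2·(1 + 11 + 55 + 165)/2048 = 464/2048 = 29/128.

29/128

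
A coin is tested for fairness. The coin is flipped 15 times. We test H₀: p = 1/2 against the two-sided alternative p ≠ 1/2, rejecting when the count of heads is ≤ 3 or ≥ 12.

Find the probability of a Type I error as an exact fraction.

9/256

The significance level is the null-hypothesis probability of the rejection region {≤3} ∪ {≥12}.
The two tails are symmetric, so α = 2·(1 + 15 + 105 + 455)/2^15 = 1152/32768 = 9/256.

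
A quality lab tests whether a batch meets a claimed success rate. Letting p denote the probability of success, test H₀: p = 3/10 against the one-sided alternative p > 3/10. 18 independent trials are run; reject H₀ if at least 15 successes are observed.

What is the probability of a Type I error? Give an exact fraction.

217773361539/50000000000000000

α = P(reject H₀ | H₀ true) = P(K ≥ 15 | p = 3/10), with K ~ Binomial(18, 3/10).
Adding the binomial terms for j = 15 through 18 with p = 3/10 yields 217773361539/50000000000000000.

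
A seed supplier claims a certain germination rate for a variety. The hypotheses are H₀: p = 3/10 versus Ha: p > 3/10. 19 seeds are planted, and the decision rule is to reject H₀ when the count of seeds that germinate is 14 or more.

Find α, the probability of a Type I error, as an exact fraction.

135465146856693/1250000000000000000

Under H₀, Y ~ Binomial(19, 3/10), and α = P(Y ≥ 14).
Adding the binomial terms for j = 14 through 19 with p = 3/10 yields 135465146856693/1250000000000000000.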